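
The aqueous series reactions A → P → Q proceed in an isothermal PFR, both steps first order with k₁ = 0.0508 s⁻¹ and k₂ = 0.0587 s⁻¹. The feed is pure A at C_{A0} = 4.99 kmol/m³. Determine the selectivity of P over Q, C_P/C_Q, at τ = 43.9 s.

The intermediate concentration in a first-order A→B→C sequence is C_P = k₁C_{A0}(e^(−k₁τ) − e^(−k₂τ))/(k₂−k₁).
e^(−k₁τ) = e^(−0.0508×43.9) = e^(−2.230) = 0.1075; e^(−k₂τ) = e^(−2.577) = 0.07601.
C_P = 0.0508×4.99/(0.0587−0.0508) × (0.1075−0.07601) = 32.09×0.03151 = 1.011 kmol/m³.
C_A = C_{A0}e^(−k₁τ) = 0.5365 kmol/m³, so C_Q = C_{A0}−C_A−C_P = 3.442 kmol/m³; C_P/C_Q = 0.294.

0.294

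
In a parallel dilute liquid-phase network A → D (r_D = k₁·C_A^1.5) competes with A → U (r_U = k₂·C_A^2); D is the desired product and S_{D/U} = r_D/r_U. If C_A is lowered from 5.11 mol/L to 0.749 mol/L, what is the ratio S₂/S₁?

2.61

S_{D/U} = (k₁/k₂)·C_A^-0.5, so S₂/S₁ = (C_{A,2}/C_{A,1})^-0.5.
= (0.749/5.11)^(-0.5) = (0.1466)^(-0.5) = 2.61.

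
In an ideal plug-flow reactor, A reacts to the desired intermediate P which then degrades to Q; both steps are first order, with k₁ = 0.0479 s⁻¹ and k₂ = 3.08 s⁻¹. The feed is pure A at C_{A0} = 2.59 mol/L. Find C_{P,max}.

0.0377 mol/L

Evaluating C_P at τ_opt = ln(k₂/k₁)/(k₂−k₁) gives C_{P,max}/C_{A0} = (k₁/k₂)^[k₂/(k₂−k₁)].
= (0.0479/3.08)^(3.08/(3.08−0.0479)) = (0.01555)^(1.016) = 0.01456.
C_{P,max} = 0.01456×2.59 = 0.0377 mol/L.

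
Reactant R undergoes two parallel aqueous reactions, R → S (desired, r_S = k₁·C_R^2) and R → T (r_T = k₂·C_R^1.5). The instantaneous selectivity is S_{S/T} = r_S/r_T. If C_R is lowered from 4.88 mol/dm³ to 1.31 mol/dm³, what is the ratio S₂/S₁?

S_{S/T} = (k₁/k₂)·C_R^0.5, so S₂/S₁ = (C_{R,2}/C_{R,1})^0.5.
= (1.31/4.88)^0.5 = (0.2684)^0.5 = 0.518.

0.518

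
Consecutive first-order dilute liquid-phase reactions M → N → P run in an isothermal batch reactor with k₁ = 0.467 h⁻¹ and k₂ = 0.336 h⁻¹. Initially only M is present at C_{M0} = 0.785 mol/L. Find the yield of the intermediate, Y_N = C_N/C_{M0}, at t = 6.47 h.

0.232

Solving the coupled first-order balances gives C_N(t) = [k₁/(k₂−k₁)]·C_{M0}·(e^(−k₁t) − e^(−k₂t)).
e^(−k₁t) = e^(−0.467×6.47) = e^(−3.021) = 0.04873; e^(−k₂t) = e^(−2.174) = 0.1137.
C_N = 0.467×0.785/(0.336−0.467) × (0.04873−0.1137) = (-2.798)×(-0.06500) = 0.1819 mol/L.
Y_N = C_N/C_{M0} = 0.1819/0.785 = 0.232.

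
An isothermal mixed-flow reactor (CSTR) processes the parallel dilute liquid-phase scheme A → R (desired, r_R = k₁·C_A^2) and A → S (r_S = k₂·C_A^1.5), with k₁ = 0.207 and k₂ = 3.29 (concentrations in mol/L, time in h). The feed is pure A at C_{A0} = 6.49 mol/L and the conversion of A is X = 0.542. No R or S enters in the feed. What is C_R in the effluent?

Exit C_A = C_{A0}(1−X) = 6.49×0.458 = 2.972 mol/L.
Rates in a CSTR are evaluated at the outlet concentration: r_R = 0.207×2.972^2 = 1.829, r_S = 3.29×2.972^1.5 = 16.86.
Fraction of consumed A going to R: r_R/(r_R+r_S) = 0.09786.
C_R = 0.09786·C_{A0}·X = 0.09786×6.49×0.542 = 0.344 mol/L.

0.344 mol/L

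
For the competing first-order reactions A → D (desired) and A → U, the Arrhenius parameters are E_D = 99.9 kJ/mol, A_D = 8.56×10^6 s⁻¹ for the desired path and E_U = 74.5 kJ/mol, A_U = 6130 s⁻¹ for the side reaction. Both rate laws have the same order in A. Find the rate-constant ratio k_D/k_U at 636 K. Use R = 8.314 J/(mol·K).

With equal orders, S_{D/U} = k_D/k_U = (A_D/A_U)·exp[(E_U−E_D)/(RT)].
(E_U−E_D)/(RT) = (74.5−99.9)×10³/(8.314×636) = -25400/5288 = -4.804.
k_D/k_U = (8.56×10^6/6130)·exp(-4.804) = 1396 × 0.008200 = 11.5.
Since E_D > E_U, raising the temperature improves selectivity toward D.

11.5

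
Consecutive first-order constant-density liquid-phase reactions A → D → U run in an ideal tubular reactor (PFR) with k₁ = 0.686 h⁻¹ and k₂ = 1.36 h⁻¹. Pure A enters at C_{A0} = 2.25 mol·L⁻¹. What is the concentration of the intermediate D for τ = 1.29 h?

0.549 mol·L⁻¹

Solving the coupled first-order balances gives C_D(τ) = [k₁/(k₂−k₁)]·C_{A0}·(e^(−k₁τ) − e^(−k₂τ)).
e^(−k₁τ) = e^(−0.686×1.29) = e^(−0.8849) = 0.4127; e^(−k₂τ) = e^(−1.754) = 0.1730.
C_D = 0.686×2.25/(1.36−0.686) × (0.4127−0.1730) = 2.290×0.2397 = 0.5490 mol·L⁻¹.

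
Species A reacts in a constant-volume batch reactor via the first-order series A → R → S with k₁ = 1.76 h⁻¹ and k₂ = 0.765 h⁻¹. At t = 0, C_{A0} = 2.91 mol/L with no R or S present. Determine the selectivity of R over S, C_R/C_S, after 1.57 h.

0.815

The intermediate concentration in a first-order A→B→C sequence is C_R = k₁C_{A0}(e^(−k₁t) − e^(−k₂t))/(k₂−k₁).
e^(−k₁t) = e^(−1.76×1.57) = e^(−2.763) = 0.06309; e^(−k₂t) = e^(−1.201) = 0.3009.
C_R = 1.76×2.91/(0.765−1.76) × (0.06309−0.3009) = (-5.147)×(-0.2378) = 1.224 mol/L.
C_A = C_{A0}e^(−k₁t) = 0.1836 mol/L, so C_S = C_{A0}−C_A−C_R = 1.502 mol/L; C_R/C_S = 0.815.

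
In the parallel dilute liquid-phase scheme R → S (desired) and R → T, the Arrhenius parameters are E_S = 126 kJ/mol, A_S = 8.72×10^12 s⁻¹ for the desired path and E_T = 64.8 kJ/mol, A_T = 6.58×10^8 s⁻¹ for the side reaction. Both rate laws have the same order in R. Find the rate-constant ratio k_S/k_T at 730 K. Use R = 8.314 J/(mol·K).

Since both paths have the same order in R, the concentration cancels and S_{S/T} = k_S/k_T = (A_S/A_T)·exp[(E_T−E_S)/(RT)].
(E_T−E_S)/(RT) = (64.8−126)×10³/(8.314×730) = -61200/6069 = -10.08.
k_S/k_T = (8.72×10^12/6.58×10^8)·exp(-10.08) = 13252 × 4.176×10^-5 = 0.553.

0.553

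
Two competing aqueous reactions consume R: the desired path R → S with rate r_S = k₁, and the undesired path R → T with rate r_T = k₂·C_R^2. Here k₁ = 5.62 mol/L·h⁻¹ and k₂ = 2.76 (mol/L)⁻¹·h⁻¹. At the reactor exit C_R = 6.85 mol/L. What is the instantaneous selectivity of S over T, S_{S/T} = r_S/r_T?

0.0434

S_{S/T} = r_S/r_T = (k₁)/(k₂·C_R^2) = (k₁/k₂)·C_R^-2.
= (5.62) / (2.76×6.850^2) = 5.620/129.5 = 0.0434.
The undesired path is higher order in R, so low C_R (CSTR or dilute feed) favours S.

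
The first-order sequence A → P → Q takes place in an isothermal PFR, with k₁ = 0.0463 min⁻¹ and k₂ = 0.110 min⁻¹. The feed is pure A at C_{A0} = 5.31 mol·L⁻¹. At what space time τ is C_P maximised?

The intermediate peaks when r₁ = r₂, i.e. k₁e^(−k₁τ) = k₂e^(−k₂τ), giving τ_opt = ln(k₂/k₁)/(k₂−k₁).
= ln(0.110/0.0463)/(0.110−0.0463) = ln(2.376)/0.06370 = 0.8653/0.06370 = 13.6 min.

13.6 min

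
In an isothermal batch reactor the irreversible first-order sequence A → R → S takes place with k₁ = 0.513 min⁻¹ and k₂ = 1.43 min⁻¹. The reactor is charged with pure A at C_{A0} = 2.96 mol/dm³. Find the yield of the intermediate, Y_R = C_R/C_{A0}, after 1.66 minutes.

Solving the coupled first-order balances gives C_R(t) = [k₁/(k₂−k₁)]·C_{A0}·(e^(−k₁t) − e^(−k₂t)).
e^(−k₁t) = e^(−0.513×1.66) = e^(−0.8516) = 0.4267; e^(−k₂t) = e^(−2.374) = 0.09313.
C_R = 0.513×2.96/(1.43−0.513) × (0.4267−0.09313) = 1.656×0.3336 = 0.5524 mol/dm³.
Y_R = C_R/C_{A0} = 0.5524/2.96 = 0.187.

0.187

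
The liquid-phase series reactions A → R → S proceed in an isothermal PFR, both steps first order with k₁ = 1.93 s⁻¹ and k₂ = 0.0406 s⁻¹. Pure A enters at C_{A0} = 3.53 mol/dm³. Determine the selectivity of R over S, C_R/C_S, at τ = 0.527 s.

Solving the coupled first-order balances gives C_R(τ) = [k₁/(k₂−k₁)]·C_{A0}·(e^(−k₁τ) − e^(−k₂τ)).
e^(−k₁τ) = e^(−1.93×0.527) = e^(−1.017) = 0.3616; e^(−k₂τ) = e^(−0.02140) = 0.9788.
C_R = 1.93×3.53/(0.0406−1.93) × (0.3616−0.9788) = (-3.606)×(-0.6172) = 2.226 mol/dm³.
C_A = C_{A0}e^(−k₁τ) = 1.277 mol/dm³, so C_S = C_{A0}−C_A−C_R = 0.02791 mol/dm³; C_R/C_S = 79.7.

79.7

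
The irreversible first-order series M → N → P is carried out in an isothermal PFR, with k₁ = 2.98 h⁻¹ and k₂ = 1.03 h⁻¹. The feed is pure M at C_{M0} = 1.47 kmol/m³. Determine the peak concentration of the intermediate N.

0.839 kmol/m³

At the optimum, C_{N,max}/C_{M0} = (k₁/k₂)^[k₂/(k₂−k₁)].
= (2.98/1.03)^(1.03/(1.03−2.98)) = (2.893)^(-0.5282) = 0.5706.
C_{N,max} = 0.5706×1.47 = 0.839 kmol/m³.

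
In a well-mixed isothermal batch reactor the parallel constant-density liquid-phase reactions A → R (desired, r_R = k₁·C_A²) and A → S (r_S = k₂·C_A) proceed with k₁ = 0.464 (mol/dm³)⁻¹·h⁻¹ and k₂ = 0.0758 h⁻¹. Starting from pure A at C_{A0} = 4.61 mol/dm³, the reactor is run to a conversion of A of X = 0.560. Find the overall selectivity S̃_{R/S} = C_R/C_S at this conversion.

C_A = C_{A0}(1−X) = 2.028 mol/dm³.
Along a PFR/batch, dC_S/dC_A = −r_S/(r_R+r_S) = −k₂/(k₂+k₁·C_A).
Integrating from C_{A0} to C_A: C_S = (0.0758/0.464)·ln[(0.0758+0.464·4.61)/(0.0758+0.464·2.03)] = 0.1634·ln(2.215/1.017) = 0.1272 mol/dm³.
Then C_R = (C_{A0}−C_A) − C_S = 2.582 − 0.1272 = 2.454 mol/dm³.
S̃_{R/S} = C_R/C_S = 2.454/0.1272 = 19.3.

19.3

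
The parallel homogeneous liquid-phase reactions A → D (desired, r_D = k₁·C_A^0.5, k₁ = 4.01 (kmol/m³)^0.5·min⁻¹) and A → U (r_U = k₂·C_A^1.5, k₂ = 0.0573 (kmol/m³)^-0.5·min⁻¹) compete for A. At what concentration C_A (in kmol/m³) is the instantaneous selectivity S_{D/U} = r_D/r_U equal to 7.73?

S_{D/U} = (k₁/k₂)·C_A⁻¹ ⇒ C_A = (S·k₂/k₁)^(-1).
= (7.73×0.0573/4.01)^(-1) = (0.1105)^(-1) = 9.05 kmol/m³.

9.05 kmol/m³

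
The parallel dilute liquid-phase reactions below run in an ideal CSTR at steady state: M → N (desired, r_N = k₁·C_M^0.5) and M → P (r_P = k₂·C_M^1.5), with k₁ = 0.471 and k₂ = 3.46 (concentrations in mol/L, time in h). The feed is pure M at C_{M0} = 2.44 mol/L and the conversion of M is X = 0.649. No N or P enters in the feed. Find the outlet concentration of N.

Exit C_M = C_{M0}(1−X) = 2.44×0.351 = 0.8564 mol/L.
In a CSTR the entire volume is at exit conditions, so r_N = 0.471×0.8564^0.5 = 0.4359 and r_P = 3.46×0.8564^1.5 = 2.742.
Fraction of consumed M going to N: r_N/(r_N+r_P) = 0.1371.
C_N = 0.1371·C_{M0}·X = 0.1371×2.44×0.649 = 0.217 mol/L.

0.217 mol/L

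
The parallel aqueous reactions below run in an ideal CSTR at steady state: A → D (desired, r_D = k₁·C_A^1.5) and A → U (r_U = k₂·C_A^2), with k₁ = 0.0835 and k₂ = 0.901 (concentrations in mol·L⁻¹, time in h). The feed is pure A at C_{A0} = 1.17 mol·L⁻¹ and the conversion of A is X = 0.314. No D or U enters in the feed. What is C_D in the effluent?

Exit C_A = C_{A0}(1−X) = 1.17×0.686 = 0.8026 mol·L⁻¹.
Rates in a CSTR are evaluated at the outlet concentration: r_D = 0.0835×0.8026^1.5 = 0.06004, r_U = 0.901×0.8026^2 = 0.5804.
Fraction of consumed A going to D: r_D/(r_D+r_U) = 0.09375.
C_D = 0.09375·C_{A0}·X = 0.09375×1.17×0.314 = 0.0344 mol·L⁻¹.

0.0344 mol·L⁻¹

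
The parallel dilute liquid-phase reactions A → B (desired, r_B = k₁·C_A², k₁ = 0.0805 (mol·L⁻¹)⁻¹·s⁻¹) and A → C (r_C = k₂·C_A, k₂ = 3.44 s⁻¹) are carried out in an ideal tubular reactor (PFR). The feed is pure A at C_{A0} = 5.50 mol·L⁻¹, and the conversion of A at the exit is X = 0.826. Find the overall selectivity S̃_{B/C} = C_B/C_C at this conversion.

C_A = C_{A0}(1−X) = 0.9570 mol·L⁻¹.
Along a PFR/batch, dC_C/dC_A = −r_C/(r_B+r_C) = −k₂/(k₂+k₁·C_A).
Integrating from C_{A0} to C_A: C_C = (3.44/0.0805)·ln[(3.44+0.0805·5.50)/(3.44+0.0805·0.957)] = 42.73·ln(3.883/3.517) = 4.227 mol·L⁻¹.
Then C_B = (C_{A0}−C_A) − C_C = 4.543 − 4.227 = 0.3157 mol·L⁻¹.
S̃_{B/C} = C_B/C_C = 0.3157/4.227 = 0.0747.

0.0747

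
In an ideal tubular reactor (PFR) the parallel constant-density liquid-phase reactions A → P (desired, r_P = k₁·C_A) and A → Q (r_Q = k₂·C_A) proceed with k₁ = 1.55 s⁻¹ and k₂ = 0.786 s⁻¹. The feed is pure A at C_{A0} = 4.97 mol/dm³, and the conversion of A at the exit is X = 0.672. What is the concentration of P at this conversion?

2.22 mol/dm³

C_A = C_{A0}(1−X) = 1.630 mol/dm³.
Both paths are first order in A, so the instantaneous fraction to P is constant: dC_P/d(−C_A) = k₁/(k₁+k₂) = 0.6635.
C_P = 0.6635·(C_{A0}−C_A) = 0.6635×3.340 = 2.22 mol/dm³.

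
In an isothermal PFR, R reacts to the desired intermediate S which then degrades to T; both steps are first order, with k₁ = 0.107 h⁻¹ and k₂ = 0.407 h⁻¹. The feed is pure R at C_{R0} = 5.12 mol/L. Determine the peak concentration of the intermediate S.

For a first-order series the maximum intermediate yield is C_{S,max}/C_{R0} = (k₁/k₂)^[k₂/(k₂−k₁)].
= (0.107/0.407)^(0.407/(0.407−0.107)) = (0.2629)^(1.357) = 0.1632.
C_{S,max} = 0.1632×5.12 = 0.836 mol/L.

0.836 mol/L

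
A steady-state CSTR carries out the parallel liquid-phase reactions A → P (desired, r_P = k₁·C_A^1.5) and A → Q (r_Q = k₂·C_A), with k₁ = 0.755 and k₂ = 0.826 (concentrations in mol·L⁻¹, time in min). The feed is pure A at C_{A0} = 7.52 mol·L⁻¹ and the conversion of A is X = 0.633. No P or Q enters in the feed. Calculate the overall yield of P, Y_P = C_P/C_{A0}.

Exit C_A = C_{A0}(1−X) = 7.52×0.367 = 2.760 mol·L⁻¹.
In a CSTR the entire volume is at exit conditions, so r_P = 0.755×2.760^1.5 = 3.462 and r_Q = 0.826×2.760 = 2.280.
Fraction of consumed A going to P: r_P/(r_P+r_Q) = 0.6029.
C_P = 0.6029·C_{A0}·X = 0.6029×7.52×0.633 = 2.87 mol·L⁻¹; Y_P = C_P/C_{A0} = 0.382.

0.382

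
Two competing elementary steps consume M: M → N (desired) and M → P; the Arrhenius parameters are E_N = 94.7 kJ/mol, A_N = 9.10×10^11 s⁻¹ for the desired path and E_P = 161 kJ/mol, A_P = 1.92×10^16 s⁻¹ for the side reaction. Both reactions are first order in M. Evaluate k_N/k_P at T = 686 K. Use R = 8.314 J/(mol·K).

5.30

Since both paths have the same order in M, the concentration cancels and S_{N/P} = k_N/k_P = (A_N/A_P)·exp[(E_P−E_N)/(RT)].
(E_P−E_N)/(RT) = (161−94.7)×10³/(8.314×686) = 66300/5703 = 11.62.
k_N/k_P = (9.10×10^11/1.92×10^16)·exp(11.62) = 4.740×10^-5 × 1.118×10^5 = 5.30.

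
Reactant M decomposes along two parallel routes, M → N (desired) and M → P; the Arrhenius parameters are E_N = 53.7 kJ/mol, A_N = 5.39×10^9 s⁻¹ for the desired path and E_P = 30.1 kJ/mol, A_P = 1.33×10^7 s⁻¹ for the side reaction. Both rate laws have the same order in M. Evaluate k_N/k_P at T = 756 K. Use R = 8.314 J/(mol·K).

9.49

Since both paths have the same order in M, the concentration cancels and S_{N/P} = k_N/k_P = (A_N/A_P)·exp[(E_P−E_N)/(RT)].
(E_P−E_N)/(RT) = (30.1−53.7)×10³/(8.314×756) = -23600/6285 = -3.755.
k_N/k_P = (5.39×10^9/1.33×10^7)·exp(-3.755) = 405.3 × 0.02341 = 9.49.
Since E_N > E_P, raising the temperature improves selectivity toward N.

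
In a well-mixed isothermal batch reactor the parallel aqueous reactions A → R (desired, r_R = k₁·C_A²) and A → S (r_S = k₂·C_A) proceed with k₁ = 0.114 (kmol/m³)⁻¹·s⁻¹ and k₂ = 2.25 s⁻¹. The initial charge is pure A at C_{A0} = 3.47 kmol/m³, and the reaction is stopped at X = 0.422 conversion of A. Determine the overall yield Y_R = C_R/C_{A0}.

0.0513

C_A = C_{A0}(1−X) = 2.006 kmol/m³.
Along a PFR/batch, dC_S/dC_A = −r_S/(r_R+r_S) = −k₂/(k₂+k₁·C_A).
Integrating from C_{A0} to C_A: C_S = (2.25/0.114)·ln[(2.25+0.114·3.47)/(2.25+0.114·2.01)] = 19.74·ln(2.646/2.479) = 1.286 kmol/m³.
Then C_R = (C_{A0}−C_A) − C_S = 1.464 − 1.286 = 0.1779 kmol/m³.
Y_R = C_R/C_{A0} = 0.1779/3.47 = 0.0513.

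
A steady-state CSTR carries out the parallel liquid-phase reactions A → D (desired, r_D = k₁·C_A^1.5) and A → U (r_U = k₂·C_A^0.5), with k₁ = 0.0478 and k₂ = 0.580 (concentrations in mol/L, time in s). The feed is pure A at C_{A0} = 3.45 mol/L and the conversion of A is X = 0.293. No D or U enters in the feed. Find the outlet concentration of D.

Exit C_A = C_{A0}(1−X) = 3.45×0.707 = 2.439 mol/L.
In a CSTR the entire volume is at exit conditions, so r_D = 0.0478×2.439^1.5 = 0.1821 and r_U = 0.580×2.439^0.5 = 0.9058.
Fraction of consumed A going to D: r_D/(r_D+r_U) = 0.1674.
C_D = 0.1674·C_{A0}·X = 0.1674×3.45×0.293 = 0.169 mol/L.

0.169 mol/L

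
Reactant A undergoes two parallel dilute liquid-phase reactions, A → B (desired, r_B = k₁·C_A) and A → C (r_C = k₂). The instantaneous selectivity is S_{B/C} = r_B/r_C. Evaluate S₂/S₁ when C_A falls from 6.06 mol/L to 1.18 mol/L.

S_{B/C} = (k₁/k₂)·C_A, so S₂/S₁ = (C_{A,2}/C_{A,1}).
= 1.18/6.06 = 0.195.
Selectivity toward B falls as C_A falls — high-concentration operation is favoured.

0.195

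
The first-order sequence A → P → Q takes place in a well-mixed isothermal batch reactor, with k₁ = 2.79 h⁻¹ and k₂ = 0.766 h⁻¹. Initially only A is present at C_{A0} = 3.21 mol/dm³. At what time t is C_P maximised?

For first-order series the maximum of C_P occurs at t_opt = ln(k₂/k₁)/(k₂−k₁).
= ln(0.766/2.79)/(0.766−2.79) = ln(0.2746)/-2.024 = -1.293/-2.024 = 0.639 h.

0.639 h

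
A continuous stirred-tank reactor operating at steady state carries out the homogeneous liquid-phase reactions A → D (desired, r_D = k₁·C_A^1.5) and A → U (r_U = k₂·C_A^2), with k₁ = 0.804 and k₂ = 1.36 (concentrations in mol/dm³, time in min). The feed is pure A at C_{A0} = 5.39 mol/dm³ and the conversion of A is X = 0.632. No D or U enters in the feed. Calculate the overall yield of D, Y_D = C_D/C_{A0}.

Exit C_A = C_{A0}(1−X) = 5.39×0.368 = 1.984 mol/dm³.
Rates in a CSTR are evaluated at the outlet concentration: r_D = 0.804×1.984^1.5 = 2.246, r_U = 1.36×1.984^2 = 5.351.
Fraction of consumed A going to D: r_D/(r_D+r_U) = 0.2957.
C_D = 0.2957·C_{A0}·X = 0.2957×5.39×0.632 = 1.01 mol/dm³; Y_D = C_D/C_{A0} = 0.187.

0.187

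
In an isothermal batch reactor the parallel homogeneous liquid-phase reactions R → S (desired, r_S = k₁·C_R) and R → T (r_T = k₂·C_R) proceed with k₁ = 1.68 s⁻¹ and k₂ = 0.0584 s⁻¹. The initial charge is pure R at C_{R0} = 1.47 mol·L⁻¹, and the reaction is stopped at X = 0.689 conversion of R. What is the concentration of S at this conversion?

C_R = C_{R0}(1−X) = 0.4572 mol·L⁻¹.
Both paths are first order in R, so the instantaneous fraction to S is constant: dC_S/d(−C_R) = k₁/(k₁+k₂) = 0.9664.
C_S = 0.9664·(C_{R0}−C_R) = 0.9664×1.013 = 0.979 mol·L⁻¹.

0.979 mol·L⁻¹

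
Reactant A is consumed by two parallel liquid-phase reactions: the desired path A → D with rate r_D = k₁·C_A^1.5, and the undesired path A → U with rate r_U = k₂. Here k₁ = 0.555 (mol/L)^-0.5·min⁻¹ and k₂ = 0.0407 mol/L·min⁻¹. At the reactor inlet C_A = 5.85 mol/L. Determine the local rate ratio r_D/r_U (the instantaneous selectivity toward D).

193

S_{D/U} = r_D/r_U = (k₁·C_A^1.5)/(k₂) = (k₁/k₂)·C_A^1.5.
= (0.555×5.850^1.5) / (0.0407) = 7.853/0.04070 = 193.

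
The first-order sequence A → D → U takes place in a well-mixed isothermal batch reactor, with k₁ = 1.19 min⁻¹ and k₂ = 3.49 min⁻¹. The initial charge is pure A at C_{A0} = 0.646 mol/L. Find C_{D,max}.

0.126 mol/L

At the optimum, C_{D,max}/C_{A0} = (k₁/k₂)^[k₂/(k₂−k₁)].
= (1.19/3.49)^(3.49/(3.49−1.19)) = (0.3410)^(1.517) = 0.1954.
C_{D,max} = 0.1954×0.646 = 0.126 mol/L.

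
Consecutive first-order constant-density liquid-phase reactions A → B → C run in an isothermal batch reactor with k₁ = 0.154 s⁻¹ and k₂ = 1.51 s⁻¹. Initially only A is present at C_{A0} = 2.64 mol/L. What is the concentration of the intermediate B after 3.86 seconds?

For first-order series with pure A initially, C_B(t) = k₁C_{A0}/(k₂−k₁)·(e^(−k₁t) − e^(−k₂t)).
e^(−k₁t) = e^(−0.154×3.86) = e^(−0.5944) = 0.5519; e^(−k₂t) = e^(−5.829) = 0.002942.
C_B = 0.154×2.64/(1.51−0.154) × (0.5519−0.002942) = 0.2998×0.5489 = 0.1646 mol/L.

0.165 mol/L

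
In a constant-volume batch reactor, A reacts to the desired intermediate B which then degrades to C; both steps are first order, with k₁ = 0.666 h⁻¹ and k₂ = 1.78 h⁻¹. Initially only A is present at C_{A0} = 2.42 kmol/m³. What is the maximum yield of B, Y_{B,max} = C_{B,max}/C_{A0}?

0.208

For a first-order series the maximum intermediate yield is C_{B,max}/C_{A0} = (k₁/k₂)^[k₂/(k₂−k₁)].
= (0.666/1.78)^(1.78/(1.78−0.666)) = (0.3742)^(1.598) = 0.2079.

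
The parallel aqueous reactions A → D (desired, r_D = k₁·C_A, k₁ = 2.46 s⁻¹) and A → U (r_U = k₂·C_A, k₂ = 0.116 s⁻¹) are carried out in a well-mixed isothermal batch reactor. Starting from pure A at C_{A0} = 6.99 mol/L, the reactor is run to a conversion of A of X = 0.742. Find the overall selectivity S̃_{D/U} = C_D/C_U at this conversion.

C_A = C_{A0}(1−X) = 1.803 mol/L.
Both paths are first order in A, so the instantaneous fraction to D is constant: dC_D/d(−C_A) = k₁/(k₁+k₂) = 0.9550.
C_D = 0.9550·(C_{A0}−C_A) = 0.9550×5.187 = 4.95 mol/L.
C_U = (C_{A0}−C_A)−C_D = 0.2336 mol/L; S̃_{D/U} = 4.953/0.2336 = 21.2.

21.2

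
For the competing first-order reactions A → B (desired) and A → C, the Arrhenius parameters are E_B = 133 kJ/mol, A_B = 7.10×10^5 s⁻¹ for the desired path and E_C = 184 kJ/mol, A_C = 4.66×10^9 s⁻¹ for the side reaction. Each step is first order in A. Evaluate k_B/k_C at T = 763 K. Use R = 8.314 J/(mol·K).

0.473

k_B/k_C = (A_B/A_C)·exp[−(E_B−E_C)/(RT)] = (A_B/A_C)·exp[(E_C−E_B)/(RT)].
(E_C−E_B)/(RT) = (184−133)×10³/(8.314×763) = 51000/6344 = 8.040.
k_B/k_C = (7.10×10^5/4.66×10^9)·exp(8.040) = 1.524×10^-4 × 3101 = 0.473.
Since E_B < E_C, lowering the temperature improves selectivity toward B.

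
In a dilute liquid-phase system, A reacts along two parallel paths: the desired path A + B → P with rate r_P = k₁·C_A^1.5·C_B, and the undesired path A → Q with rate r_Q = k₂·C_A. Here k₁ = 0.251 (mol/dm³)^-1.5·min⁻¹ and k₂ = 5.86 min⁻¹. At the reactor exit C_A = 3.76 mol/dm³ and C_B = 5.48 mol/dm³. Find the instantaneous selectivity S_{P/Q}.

0.455

S_{P/Q} = r_P/r_Q = (k₁·C_A^1.5·C_B)/(k₂·C_A) = (k₁/k₂)·C_A^0.5·C_B.
= (0.251×3.760^1.5×5.480) / (5.86×3.760) = 10.03/22.03 = 0.455.
Since the desired path is higher order in A, keeping C_A high (PFR or concentrated feed) favours P.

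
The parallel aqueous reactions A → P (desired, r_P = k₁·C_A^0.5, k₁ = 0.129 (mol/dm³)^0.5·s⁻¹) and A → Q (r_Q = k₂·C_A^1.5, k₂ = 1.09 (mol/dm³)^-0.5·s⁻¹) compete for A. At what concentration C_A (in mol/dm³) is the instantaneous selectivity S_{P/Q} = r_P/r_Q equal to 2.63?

0.0450 mol/dm³

S_{P/Q} = (k₁/k₂)·C_A⁻¹ ⇒ C_A = (S·k₂/k₁)^(-1).
= (2.63×1.09/0.129)^(-1) = (22.22)^(-1) = 0.0450 mol/dm³.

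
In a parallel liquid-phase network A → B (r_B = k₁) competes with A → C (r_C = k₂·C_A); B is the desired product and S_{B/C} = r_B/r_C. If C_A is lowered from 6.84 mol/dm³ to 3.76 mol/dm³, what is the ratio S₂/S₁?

1.82

S_{B/C} = (k₁/k₂)·C_A⁻¹, so S₂/S₁ = (C_{A,2}/C_{A,1})⁻¹.
= 6.84/3.76 = 1.82.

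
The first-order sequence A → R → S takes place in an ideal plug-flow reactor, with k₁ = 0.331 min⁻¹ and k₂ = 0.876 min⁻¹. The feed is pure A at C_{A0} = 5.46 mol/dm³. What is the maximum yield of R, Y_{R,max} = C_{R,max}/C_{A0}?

For a first-order series the maximum intermediate yield is C_{R,max}/C_{A0} = (k₁/k₂)^[k₂/(k₂−k₁)].
= (0.331/0.876)^(0.876/(0.876−0.331)) = (0.3779)^(1.607) = 0.2092.

0.209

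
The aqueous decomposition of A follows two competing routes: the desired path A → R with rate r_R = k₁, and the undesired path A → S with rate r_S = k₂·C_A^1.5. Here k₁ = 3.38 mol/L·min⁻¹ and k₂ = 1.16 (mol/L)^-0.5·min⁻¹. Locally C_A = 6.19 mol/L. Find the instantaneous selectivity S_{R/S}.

0.189

S_{R/S} = r_R/r_S = (k₁)/(k₂·C_A^1.5) = (k₁/k₂)·C_A^-1.5.
= (3.38) / (1.16×6.190^1.5) = 3.380/17.86 = 0.189.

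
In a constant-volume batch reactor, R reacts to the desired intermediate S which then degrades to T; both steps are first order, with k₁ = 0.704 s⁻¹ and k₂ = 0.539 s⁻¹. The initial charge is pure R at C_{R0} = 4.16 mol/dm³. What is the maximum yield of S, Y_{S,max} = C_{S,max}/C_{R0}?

At the optimum, C_{S,max}/C_{R0} = (k₁/k₂)^[k₂/(k₂−k₁)].
= (0.704/0.539)^(0.539/(0.539−0.704)) = (1.306)^(-3.267) = 0.4179.

0.418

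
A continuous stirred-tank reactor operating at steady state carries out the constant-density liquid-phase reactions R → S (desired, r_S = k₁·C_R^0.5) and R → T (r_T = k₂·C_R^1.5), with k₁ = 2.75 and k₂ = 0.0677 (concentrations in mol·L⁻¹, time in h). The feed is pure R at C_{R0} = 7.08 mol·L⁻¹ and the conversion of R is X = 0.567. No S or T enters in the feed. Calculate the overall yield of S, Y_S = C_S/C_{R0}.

0.527

Exit C_R = C_{R0}(1−X) = 7.08×0.433 = 3.066 mol·L⁻¹.
A CSTR operates uniformly at the exit composition, giving r_S = 4.815 and r_T = 0.3634 (each k·C_R^n at C_R = 3.066).
Fraction of consumed R going to S: r_S/(r_S+r_T) = 0.9298.
C_S = 0.9298·C_{R0}·X = 0.9298×7.08×0.567 = 3.73 mol·L⁻¹; Y_S = C_S/C_{R0} = 0.527.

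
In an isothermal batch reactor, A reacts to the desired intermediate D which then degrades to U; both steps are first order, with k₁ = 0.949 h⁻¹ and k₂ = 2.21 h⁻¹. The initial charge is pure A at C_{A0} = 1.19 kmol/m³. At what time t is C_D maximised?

For first-order series the maximum of C_D occurs at t_opt = ln(k₂/k₁)/(k₂−k₁).
= ln(2.21/0.949)/(2.21−0.949) = ln(2.329)/1.261 = 0.8453/1.261 = 0.670 h.

0.670 h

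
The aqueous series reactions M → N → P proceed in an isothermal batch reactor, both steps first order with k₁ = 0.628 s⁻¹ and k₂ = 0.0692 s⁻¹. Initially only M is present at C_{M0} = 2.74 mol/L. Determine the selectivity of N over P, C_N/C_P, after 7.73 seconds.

1.90

For first-order series with pure M initially, C_N(t) = k₁C_{M0}/(k₂−k₁)·(e^(−k₁t) − e^(−k₂t)).
e^(−k₁t) = e^(−0.628×7.73) = e^(−4.854) = 0.007794; e^(−k₂t) = e^(−0.5349) = 0.5857.
C_N = 0.628×2.74/(0.0692−0.628) × (0.007794−0.5857) = (-3.079)×(-0.5779) = 1.780 mol/L.
C_M = C_{M0}e^(−k₁t) = 0.02135 mol/L, so C_P = C_{M0}−C_M−C_N = 0.9390 mol/L; C_N/C_P = 1.90.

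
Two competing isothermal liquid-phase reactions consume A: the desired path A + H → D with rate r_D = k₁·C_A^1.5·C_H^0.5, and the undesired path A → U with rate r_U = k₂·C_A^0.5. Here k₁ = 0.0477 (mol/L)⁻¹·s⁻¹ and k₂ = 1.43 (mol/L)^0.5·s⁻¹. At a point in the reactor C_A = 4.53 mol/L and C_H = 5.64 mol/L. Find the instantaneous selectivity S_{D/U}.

0.359

S_{D/U} = r_D/r_U = (k₁·C_A^1.5·C_H^0.5)/(k₂·C_A^0.5) = (k₁/k₂)·C_A·C_H^0.5.
= (0.0477×4.530^1.5×5.640^0.5) / (1.43×4.530^0.5) = 1.092/3.044 = 0.359.
Since the desired path is higher order in A, keeping C_A high (PFR or concentrated feed) favours D.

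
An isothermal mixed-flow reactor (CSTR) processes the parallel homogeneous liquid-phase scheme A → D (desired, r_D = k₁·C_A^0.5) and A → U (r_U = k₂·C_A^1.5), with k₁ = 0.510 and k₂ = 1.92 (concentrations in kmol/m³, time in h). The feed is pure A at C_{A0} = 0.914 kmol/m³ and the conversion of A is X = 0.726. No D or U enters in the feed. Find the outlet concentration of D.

Exit C_A = C_{A0}(1−X) = 0.914×0.274 = 0.2504 kmol/m³.
In a CSTR the entire volume is at exit conditions, so r_D = 0.510×0.2504^0.5 = 0.2552 and r_U = 1.92×0.2504^1.5 = 0.2406.
Fraction of consumed A going to D: r_D/(r_D+r_U) = 0.5147.
C_D = 0.5147·C_{A0}·X = 0.5147×0.914×0.726 = 0.342 kmol/m³.

0.342 kmol/m³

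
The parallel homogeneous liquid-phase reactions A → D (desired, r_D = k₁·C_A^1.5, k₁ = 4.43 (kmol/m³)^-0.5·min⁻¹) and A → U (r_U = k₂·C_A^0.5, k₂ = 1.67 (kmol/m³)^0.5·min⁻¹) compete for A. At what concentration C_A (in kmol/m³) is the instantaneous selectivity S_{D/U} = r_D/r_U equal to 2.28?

S_{D/U} = (k₁/k₂)·C_A ⇒ C_A = S·k₂/k₁.
= 2.28×1.67/4.43 = 0.860 kmol/m³.

0.860 kmol/m³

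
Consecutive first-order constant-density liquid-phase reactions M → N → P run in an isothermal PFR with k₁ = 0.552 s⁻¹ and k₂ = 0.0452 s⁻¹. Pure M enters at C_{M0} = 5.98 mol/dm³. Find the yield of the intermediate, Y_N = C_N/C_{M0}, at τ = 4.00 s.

0.789

The intermediate concentration in a first-order A→B→C sequence is C_N = k₁C_{M0}(e^(−k₁τ) − e^(−k₂τ))/(k₂−k₁).
e^(−k₁τ) = e^(−0.552×4.00) = e^(−2.208) = 0.1099; e^(−k₂τ) = e^(−0.1808) = 0.8346.
C_N = 0.552×5.98/(0.0452−0.552) × (0.1099−0.8346) = (-6.513)×(-0.7247) = 4.720 mol/dm³.
Y_N = C_N/C_{M0} = 4.720/5.98 = 0.789.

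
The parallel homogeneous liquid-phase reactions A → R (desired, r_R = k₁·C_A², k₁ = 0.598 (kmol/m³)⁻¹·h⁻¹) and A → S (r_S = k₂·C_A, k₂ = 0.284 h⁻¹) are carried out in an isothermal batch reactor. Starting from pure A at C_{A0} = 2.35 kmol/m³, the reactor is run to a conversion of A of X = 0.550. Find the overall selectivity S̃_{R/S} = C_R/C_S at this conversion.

C_A = C_{A0}(1−X) = 1.057 kmol/m³.
Along a PFR/batch, dC_S/dC_A = −r_S/(r_R+r_S) = −k₂/(k₂+k₁·C_A).
Integrating from C_{A0} to C_A: C_S = (0.284/0.598)·ln[(0.284+0.598·2.35)/(0.284+0.598·1.06)] = 0.4749·ln(1.689/0.9164) = 0.2905 kmol/m³.
Then C_R = (C_{A0}−C_A) − C_S = 1.293 − 0.2905 = 1.002 kmol/m³.
S̃_{R/S} = C_R/C_S = 1.002/0.2905 = 3.45.

3.45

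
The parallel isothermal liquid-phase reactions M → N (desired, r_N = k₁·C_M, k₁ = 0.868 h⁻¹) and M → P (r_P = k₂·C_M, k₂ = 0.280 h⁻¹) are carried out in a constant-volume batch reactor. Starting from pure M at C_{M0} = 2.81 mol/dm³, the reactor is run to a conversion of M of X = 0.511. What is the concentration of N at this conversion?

C_M = C_{M0}(1−X) = 1.374 mol/dm³.
Both paths are first order in M, so the instantaneous fraction to N is constant: dC_N/d(−C_M) = k₁/(k₁+k₂) = 0.7561.
C_N = 0.7561·(C_{M0}−C_M) = 0.7561×1.436 = 1.09 mol/dm³.

1.09 mol/dm³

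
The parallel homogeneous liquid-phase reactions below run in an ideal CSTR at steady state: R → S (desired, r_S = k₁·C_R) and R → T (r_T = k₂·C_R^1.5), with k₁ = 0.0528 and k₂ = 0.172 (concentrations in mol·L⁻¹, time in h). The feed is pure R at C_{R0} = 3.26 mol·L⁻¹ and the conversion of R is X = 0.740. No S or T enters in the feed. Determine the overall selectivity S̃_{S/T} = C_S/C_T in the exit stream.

Exit C_R = C_{R0}(1−X) = 3.26×0.260 = 0.8476 mol·L⁻¹.
A CSTR operates uniformly at the exit composition, giving r_S = 0.04475 and r_T = 0.1342 (each k·C_R^n at C_R = 0.8476).
Overall selectivity = C_S/C_T = r_Sτ/(r_Tτ) = r_S/r_T = 0.333.

0.333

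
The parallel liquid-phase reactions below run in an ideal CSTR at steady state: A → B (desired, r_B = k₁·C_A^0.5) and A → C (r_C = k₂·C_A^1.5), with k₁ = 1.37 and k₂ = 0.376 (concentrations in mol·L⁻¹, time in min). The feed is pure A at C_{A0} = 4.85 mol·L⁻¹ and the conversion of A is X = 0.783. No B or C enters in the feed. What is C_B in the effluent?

2.95 mol·L⁻¹

Exit C_A = C_{A0}(1−X) = 4.85×0.217 = 1.052 mol·L⁻¹.
Rates in a CSTR are evaluated at the outlet concentration: r_B = 1.37×1.052^0.5 = 1.405, r_C = 0.376×1.052^1.5 = 0.4060.
Fraction of consumed A going to B: r_B/(r_B+r_C) = 0.7759.
C_B = 0.7759·C_{A0}·X = 0.7759×4.85×0.783 = 2.95 mol·L⁻¹.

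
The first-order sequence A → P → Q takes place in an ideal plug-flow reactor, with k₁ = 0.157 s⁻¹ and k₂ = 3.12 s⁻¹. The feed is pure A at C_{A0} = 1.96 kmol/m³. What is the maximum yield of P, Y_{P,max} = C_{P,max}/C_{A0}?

0.0429

For a first-order series the maximum intermediate yield is C_{P,max}/C_{A0} = (k₁/k₂)^[k₂/(k₂−k₁)].
= (0.157/3.12)^(3.12/(3.12−0.157)) = (0.05032)^(1.053) = 0.04295.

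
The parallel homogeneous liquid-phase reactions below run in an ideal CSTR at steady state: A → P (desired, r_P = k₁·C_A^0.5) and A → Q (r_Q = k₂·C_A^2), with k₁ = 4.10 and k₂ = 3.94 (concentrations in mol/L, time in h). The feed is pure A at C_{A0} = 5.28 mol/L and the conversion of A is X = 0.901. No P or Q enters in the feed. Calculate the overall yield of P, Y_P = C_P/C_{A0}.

Exit C_A = C_{A0}(1−X) = 5.28×0.0990 = 0.5227 mol/L.
In a CSTR the entire volume is at exit conditions, so r_P = 4.10×0.5227^0.5 = 2.964 and r_Q = 3.94×0.5227^2 = 1.077.
Fraction of consumed A going to P: r_P/(r_P+r_Q) = 0.7336.
C_P = 0.7336·C_{A0}·X = 0.7336×5.28×0.901 = 3.49 mol/L; Y_P = C_P/C_{A0} = 0.661.

0.661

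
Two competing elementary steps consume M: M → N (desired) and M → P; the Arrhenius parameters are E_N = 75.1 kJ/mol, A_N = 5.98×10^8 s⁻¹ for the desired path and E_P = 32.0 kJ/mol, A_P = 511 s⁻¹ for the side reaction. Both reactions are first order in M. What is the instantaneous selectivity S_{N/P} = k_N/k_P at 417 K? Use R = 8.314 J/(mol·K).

4.67

Since both paths have the same order in M, the concentration cancels and S_{N/P} = k_N/k_P = (A_N/A_P)·exp[(E_P−E_N)/(RT)].
(E_P−E_N)/(RT) = (32.0−75.1)×10³/(8.314×417) = -43100/3467 = -12.43.
k_N/k_P = (5.98×10^8/511)·exp(-12.43) = 1.170×10^6 × 3.990×10^-6 = 4.67.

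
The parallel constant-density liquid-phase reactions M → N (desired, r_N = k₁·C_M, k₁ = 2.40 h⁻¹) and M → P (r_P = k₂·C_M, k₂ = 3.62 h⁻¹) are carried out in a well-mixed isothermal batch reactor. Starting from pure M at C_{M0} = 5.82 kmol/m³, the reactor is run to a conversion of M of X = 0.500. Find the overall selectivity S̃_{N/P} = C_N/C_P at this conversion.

0.663

C_M = C_{M0}(1−X) = 2.910 kmol/m³.
Both paths are first order in M, so the instantaneous fraction to N is constant: dC_N/d(−C_M) = k₁/(k₁+k₂) = 0.3987.
C_N = 0.3987·(C_{M0}−C_M) = 0.3987×2.910 = 1.16 kmol/m³.
C_P = (C_{M0}−C_M)−C_N = 1.750 kmol/m³; S̃_{N/P} = 1.160/1.750 = 0.663.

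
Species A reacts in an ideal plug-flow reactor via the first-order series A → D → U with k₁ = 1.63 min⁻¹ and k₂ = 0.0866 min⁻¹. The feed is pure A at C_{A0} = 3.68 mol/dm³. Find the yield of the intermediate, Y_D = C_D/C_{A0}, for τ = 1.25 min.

For first-order series with pure A initially, C_D(τ) = k₁C_{A0}/(k₂−k₁)·(e^(−k₁τ) − e^(−k₂τ)).
e^(−k₁τ) = e^(−1.63×1.25) = e^(−2.037) = 0.1304; e^(−k₂τ) = e^(−0.1082) = 0.8974.
C_D = 1.63×3.68/(0.0866−1.63) × (0.1304−0.8974) = (-3.886)×(-0.7670) = 2.981 mol/dm³.
Y_D = C_D/C_{A0} = 2.981/3.68 = 0.810.

0.810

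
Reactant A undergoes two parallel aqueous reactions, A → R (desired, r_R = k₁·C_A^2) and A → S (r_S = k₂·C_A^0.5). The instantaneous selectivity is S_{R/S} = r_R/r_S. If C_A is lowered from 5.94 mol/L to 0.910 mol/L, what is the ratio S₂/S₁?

S_{R/S} = (k₁/k₂)·C_A^1.5, so S₂/S₁ = (C_{A,2}/C_{A,1})^1.5.
= (0.910/5.94)^1.5 = (0.1532)^1.5 = 0.0600.
Selectivity toward R falls as C_A falls — high-concentration operation is favoured.

0.0600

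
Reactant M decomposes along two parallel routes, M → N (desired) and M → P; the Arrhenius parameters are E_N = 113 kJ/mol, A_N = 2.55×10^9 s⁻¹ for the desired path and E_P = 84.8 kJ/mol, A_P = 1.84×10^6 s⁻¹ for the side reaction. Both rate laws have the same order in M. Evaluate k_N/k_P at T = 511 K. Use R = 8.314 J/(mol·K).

1.82

k_N/k_P = (A_N/A_P)·exp[−(E_N−E_P)/(RT)] = (A_N/A_P)·exp[(E_P−E_N)/(RT)].
(E_P−E_N)/(RT) = (84.8−113)×10³/(8.314×511) = -28200/4248 = -6.638.
k_N/k_P = (2.55×10^9/1.84×10^6)·exp(-6.638) = 1386 × 0.001310 = 1.82.
Since E_N > E_P, raising the temperature improves selectivity toward N.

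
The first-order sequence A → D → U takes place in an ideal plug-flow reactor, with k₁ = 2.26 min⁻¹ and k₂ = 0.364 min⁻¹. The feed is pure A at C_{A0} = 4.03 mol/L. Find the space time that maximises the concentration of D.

0.963 min

The intermediate peaks when r₁ = r₂, i.e. k₁e^(−k₁τ) = k₂e^(−k₂τ), giving τ_opt = ln(k₂/k₁)/(k₂−k₁).
= ln(0.364/2.26)/(0.364−2.26) = ln(0.1611)/-1.896 = -1.826/-1.896 = 0.963 min.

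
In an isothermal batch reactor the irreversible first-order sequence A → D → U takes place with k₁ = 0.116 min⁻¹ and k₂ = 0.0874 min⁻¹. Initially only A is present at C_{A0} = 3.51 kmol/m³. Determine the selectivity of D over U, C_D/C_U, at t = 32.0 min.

0.179

For first-order series with pure A initially, C_D(t) = k₁C_{A0}/(k₂−k₁)·(e^(−k₁t) − e^(−k₂t)).
e^(−k₁t) = e^(−0.116×32.0) = e^(−3.712) = 0.02443; e^(−k₂t) = e^(−2.797) = 0.06100.
C_D = 0.116×3.51/(0.0874−0.116) × (0.02443−0.06100) = (-14.24)×(-0.03658) = 0.5207 kmol/m³.
C_A = C_{A0}e^(−k₁t) = 0.08574 kmol/m³, so C_U = C_{A0}−C_A−C_D = 2.904 kmol/m³; C_D/C_U = 0.179.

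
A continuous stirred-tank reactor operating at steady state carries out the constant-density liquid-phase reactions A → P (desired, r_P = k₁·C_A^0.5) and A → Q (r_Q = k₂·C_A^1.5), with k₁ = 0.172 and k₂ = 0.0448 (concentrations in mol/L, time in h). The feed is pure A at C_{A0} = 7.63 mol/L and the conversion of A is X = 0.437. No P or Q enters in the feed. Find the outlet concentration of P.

1.57 mol/L

Exit C_A = C_{A0}(1−X) = 7.63×0.563 = 4.296 mol/L.
A CSTR operates uniformly at the exit composition, giving r_P = 0.3565 and r_Q = 0.3989 (each k·C_A^n at C_A = 4.296).
Fraction of consumed A going to P: r_P/(r_P+r_Q) = 0.4719.
C_P = 0.4719·C_{A0}·X = 0.4719×7.63×0.437 = 1.57 mol/L.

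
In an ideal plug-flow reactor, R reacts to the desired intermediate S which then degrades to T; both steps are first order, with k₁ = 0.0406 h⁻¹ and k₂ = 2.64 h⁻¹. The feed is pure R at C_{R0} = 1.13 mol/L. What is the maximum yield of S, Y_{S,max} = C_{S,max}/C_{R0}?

0.0144

At the optimum, C_{S,max}/C_{R0} = (k₁/k₂)^[k₂/(k₂−k₁)].
= (0.0406/2.64)^(2.64/(2.64−0.0406)) = (0.01538)^(1.016) = 0.01441.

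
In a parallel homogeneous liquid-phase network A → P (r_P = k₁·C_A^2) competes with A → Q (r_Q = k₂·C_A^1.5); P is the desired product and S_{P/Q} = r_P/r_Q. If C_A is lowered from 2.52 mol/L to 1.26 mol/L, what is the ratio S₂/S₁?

S_{P/Q} = (k₁/k₂)·C_A^0.5, so S₂/S₁ = (C_{A,2}/C_{A,1})^0.5.
= (1.26/2.52)^0.5 = (0.5000)^0.5 = 0.707.

0.707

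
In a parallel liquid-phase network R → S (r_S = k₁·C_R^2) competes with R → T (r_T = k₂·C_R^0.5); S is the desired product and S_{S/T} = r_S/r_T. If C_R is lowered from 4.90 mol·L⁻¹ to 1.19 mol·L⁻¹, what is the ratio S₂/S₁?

S_{S/T} = (k₁/k₂)·C_R^1.5, so S₂/S₁ = (C_{R,2}/C_{R,1})^1.5.
= (1.19/4.90)^1.5 = (0.2429)^1.5 = 0.120.
Selectivity toward S falls as C_R falls — high-concentration operation is favoured.

0.120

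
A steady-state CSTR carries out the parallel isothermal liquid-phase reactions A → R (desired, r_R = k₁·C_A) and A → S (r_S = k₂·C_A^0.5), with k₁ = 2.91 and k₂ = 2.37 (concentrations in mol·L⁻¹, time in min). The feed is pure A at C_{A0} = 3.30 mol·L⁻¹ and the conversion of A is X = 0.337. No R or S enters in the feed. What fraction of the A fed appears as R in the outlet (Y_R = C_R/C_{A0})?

0.217

Exit C_A = C_{A0}(1−X) = 3.30×0.663 = 2.188 mol·L⁻¹.
In a CSTR the entire volume is at exit conditions, so r_R = 2.91×2.188 = 6.367 and r_S = 2.37×2.188^0.5 = 3.506.
Fraction of consumed A going to R: r_R/(r_R+r_S) = 0.6449.
C_R = 0.6449·C_{A0}·X = 0.6449×3.30×0.337 = 0.717 mol·L⁻¹; Y_R = C_R/C_{A0} = 0.217.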